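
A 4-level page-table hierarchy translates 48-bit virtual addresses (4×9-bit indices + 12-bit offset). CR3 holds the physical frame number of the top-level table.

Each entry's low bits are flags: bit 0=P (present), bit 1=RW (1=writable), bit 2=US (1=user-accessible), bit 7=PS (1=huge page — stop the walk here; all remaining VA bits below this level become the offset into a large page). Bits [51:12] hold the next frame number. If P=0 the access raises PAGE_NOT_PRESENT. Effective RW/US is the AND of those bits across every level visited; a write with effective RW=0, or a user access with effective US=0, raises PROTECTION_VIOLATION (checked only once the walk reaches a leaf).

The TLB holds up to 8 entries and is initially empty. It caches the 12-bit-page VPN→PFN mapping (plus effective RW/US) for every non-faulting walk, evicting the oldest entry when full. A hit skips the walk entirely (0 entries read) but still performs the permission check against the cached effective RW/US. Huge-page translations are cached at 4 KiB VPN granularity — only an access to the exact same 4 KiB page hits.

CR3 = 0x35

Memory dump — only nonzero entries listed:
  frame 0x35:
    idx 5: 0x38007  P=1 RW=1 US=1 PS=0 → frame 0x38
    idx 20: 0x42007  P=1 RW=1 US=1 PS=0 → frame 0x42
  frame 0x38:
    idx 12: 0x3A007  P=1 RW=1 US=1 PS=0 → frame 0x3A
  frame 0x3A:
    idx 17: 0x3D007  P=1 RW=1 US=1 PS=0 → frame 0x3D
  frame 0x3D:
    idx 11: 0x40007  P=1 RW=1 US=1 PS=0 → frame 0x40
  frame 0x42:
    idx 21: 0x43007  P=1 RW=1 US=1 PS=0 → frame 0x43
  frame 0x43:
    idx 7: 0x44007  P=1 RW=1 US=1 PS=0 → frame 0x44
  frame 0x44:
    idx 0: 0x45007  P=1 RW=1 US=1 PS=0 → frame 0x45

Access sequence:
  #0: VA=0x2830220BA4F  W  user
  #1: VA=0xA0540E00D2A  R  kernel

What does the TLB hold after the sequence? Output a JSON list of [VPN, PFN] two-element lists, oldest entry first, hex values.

Walk each access:
#0 VA=0x2830220BA4F (w,user):
  lvl0: tbl 0x35, slot 5 ⇒ 0x38007 (P1/RW1/US1/PS0)
  lvl1: tbl 0x38, slot 12 ⇒ 0x3A007 (P1/RW1/US1/PS0)
  lvl2: tbl 0x3A, slot 17 ⇒ 0x3D007 (P1/RW1/US1/PS0)
  lvl3: tbl 0x3D, slot 11 ⇒ 0x40007 (P1/RW1/US1/PS0)
  → PA=0x40A4F  (4 entries read)
#1 VA=0xA0540E00D2A (r,kernel):
  lvl0: tbl 0x35, slot 20 ⇒ 0x42007 (P1/RW1/US1/PS0)
  lvl1: tbl 0x42, slot 21 ⇒ 0x43007 (P1/RW1/US1/PS0)
  lvl2: tbl 0x43, slot 7 ⇒ 0x44007 (P1/RW1/US1/PS0)
  lvl3: tbl 0x44, slot 0 ⇒ 0x45007 (P1/RW1/US1/PS0)
  → PA=0x45D2A  (4 entries read)

TLB: [["0x2830220B", "0x40"], ["0xA0540E00", "0x45"]]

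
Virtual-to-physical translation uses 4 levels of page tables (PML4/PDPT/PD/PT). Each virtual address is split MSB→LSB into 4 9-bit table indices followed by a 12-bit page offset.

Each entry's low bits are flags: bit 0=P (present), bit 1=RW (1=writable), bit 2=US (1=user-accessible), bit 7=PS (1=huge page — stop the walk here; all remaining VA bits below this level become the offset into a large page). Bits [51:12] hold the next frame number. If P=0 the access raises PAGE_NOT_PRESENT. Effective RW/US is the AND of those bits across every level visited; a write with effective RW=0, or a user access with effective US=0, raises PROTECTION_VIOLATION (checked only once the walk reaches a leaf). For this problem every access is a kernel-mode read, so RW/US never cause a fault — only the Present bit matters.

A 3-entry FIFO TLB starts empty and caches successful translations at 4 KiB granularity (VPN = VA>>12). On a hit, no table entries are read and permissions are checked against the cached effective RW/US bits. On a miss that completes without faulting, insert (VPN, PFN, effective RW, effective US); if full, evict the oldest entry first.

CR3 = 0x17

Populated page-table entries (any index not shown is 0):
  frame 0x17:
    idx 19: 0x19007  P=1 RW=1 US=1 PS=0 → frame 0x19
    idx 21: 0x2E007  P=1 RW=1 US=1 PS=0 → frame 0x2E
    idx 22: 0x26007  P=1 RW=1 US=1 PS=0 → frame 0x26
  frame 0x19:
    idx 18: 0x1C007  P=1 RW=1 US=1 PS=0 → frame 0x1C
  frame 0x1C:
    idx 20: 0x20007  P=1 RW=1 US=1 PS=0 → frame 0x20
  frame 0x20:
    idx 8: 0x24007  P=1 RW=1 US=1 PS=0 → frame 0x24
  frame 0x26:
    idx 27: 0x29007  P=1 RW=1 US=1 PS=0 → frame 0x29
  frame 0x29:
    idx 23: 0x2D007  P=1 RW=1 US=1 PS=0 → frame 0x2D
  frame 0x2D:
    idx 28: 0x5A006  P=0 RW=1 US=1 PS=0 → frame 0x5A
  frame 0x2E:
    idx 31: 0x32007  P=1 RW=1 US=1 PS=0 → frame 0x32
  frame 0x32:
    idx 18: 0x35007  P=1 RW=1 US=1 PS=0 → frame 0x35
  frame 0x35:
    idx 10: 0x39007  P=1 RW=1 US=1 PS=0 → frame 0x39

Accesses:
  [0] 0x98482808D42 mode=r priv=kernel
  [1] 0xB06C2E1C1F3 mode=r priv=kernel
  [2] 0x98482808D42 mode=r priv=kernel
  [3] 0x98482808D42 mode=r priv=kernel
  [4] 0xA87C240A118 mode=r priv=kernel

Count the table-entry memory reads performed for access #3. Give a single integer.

Per-access translation:
#0 VA=0x98482808D42 (r,kernel):
  L0: frame=0x17 idx=19 entry=0x19007 [P=1 RW=1 US=1 PS=0]
  L1: frame=0x19 idx=18 entry=0x1C007 [P=1 RW=1 US=1 PS=0]
  L2: frame=0x1C idx=20 entry=0x20007 [P=1 RW=1 US=1 PS=0]
  L3: frame=0x20 idx=8 entry=0x24007 [P=1 RW=1 US=1 PS=0]
  → PA=0x24D42  (4 entries read)
#1 VA=0xB06C2E1C1F3 (r,kernel):
  L0: frame=0x17 idx=22 entry=0x26007 [P=1 RW=1 US=1 PS=0]
  L1: frame=0x26 idx=27 entry=0x29007 [P=1 RW=1 US=1 PS=0]
  L2: frame=0x29 idx=23 entry=0x2D007 [P=1 RW=1 US=1 PS=0]
  L3: frame=0x2D idx=28 entry=0x5A006 [P=0 RW=1 US=1 PS=0]
  → PAGE_NOT_PRESENT  (4 entries read)
#2 VA=0x98482808D42 (r,kernel):
  TLB hit vpn=0x98482808 → PA=0x24D42
#3 VA=0x98482808D42 (r,kernel):
  TLB hit vpn=0x98482808 → PA=0x24D42
#4 VA=0xA87C240A118 (r,kernel):
  L0: frame=0x17 idx=21 entry=0x2E007 [P=1 RW=1 US=1 PS=0]
  L1: frame=0x2E idx=31 entry=0x32007 [P=1 RW=1 US=1 PS=0]
  L2: frame=0x32 idx=18 entry=0x35007 [P=1 RW=1 US=1 PS=0]
  L3: frame=0x35 idx=10 entry=0x39007 [P=1 RW=1 US=1 PS=0]
  → PA=0x39118  (4 entries read)

Entries read for #3: 0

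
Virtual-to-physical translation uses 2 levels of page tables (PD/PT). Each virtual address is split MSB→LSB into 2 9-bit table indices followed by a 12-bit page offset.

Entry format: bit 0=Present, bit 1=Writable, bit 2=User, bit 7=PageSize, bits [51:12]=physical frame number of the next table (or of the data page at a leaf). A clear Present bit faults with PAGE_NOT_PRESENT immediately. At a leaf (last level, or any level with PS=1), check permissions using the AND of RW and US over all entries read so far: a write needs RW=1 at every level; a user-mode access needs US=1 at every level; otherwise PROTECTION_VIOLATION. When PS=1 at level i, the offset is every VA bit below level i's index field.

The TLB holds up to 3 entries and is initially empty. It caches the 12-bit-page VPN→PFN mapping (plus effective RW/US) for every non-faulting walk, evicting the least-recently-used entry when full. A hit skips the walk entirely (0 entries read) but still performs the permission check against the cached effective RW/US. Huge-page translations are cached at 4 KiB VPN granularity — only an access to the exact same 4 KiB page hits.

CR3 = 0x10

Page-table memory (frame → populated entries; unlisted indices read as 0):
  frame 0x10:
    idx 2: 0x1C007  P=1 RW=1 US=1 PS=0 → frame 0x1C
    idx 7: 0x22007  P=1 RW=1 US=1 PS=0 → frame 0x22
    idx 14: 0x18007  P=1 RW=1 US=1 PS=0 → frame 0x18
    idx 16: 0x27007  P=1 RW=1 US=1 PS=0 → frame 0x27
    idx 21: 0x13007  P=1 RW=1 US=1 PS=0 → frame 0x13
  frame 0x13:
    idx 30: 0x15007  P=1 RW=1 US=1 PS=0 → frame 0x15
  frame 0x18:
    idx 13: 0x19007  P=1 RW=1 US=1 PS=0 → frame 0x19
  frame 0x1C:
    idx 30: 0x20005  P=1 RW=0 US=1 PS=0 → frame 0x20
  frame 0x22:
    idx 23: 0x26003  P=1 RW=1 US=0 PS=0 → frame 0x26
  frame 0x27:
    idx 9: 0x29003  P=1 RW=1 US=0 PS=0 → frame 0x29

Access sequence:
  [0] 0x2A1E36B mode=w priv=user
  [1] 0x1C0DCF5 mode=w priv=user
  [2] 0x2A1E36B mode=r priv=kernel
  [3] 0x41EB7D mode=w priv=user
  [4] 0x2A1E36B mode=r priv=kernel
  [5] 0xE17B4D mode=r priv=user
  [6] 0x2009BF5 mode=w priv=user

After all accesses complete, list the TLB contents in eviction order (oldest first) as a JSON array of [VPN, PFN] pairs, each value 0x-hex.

Trace:
#0 VA=0x2A1E36B (w,user):
  [0] read 0x10 idx=21: raw=0x13007 flags P=1 W=1 U=1 S=0
  [1] read 0x13 idx=30: raw=0x15007 flags P=1 W=1 U=1 S=0
  ✓ 0x1536B  — 2 lookups
#1 VA=0x1C0DCF5 (w,user):
  [0] read 0x10 idx=14: raw=0x18007 flags P=1 W=1 U=1 S=0
  [1] read 0x18 idx=13: raw=0x19007 flags P=1 W=1 U=1 S=0
  ✓ 0x19CF5  — 2 lookups
#2 VA=0x2A1E36B (r,kernel):
  TLB hit vpn=0x2A1E → PA=0x1536B
#3 VA=0x41EB7D (w,user):
  [0] read 0x10 idx=2: raw=0x1C007 flags P=1 W=1 U=1 S=0
  [1] read 0x1C idx=30: raw=0x20005 flags P=1 W=0 U=1 S=0
  ⇒ fault: PROTECTION_VIOLATION  — 2 lookups
#4 VA=0x2A1E36B (r,kernel):
  TLB hit vpn=0x2A1E → PA=0x1536B
#5 VA=0xE17B4D (r,user):
  [0] read 0x10 idx=7: raw=0x22007 flags P=1 W=1 U=1 S=0
  [1] read 0x22 idx=23: raw=0x26003 flags P=1 W=1 U=0 S=0
  ⇒ fault: PROTECTION_VIOLATION  — 2 lookups
#6 VA=0x2009BF5 (w,user):
  [0] read 0x10 idx=16: raw=0x27007 flags P=1 W=1 U=1 S=0
  [1] read 0x27 idx=9: raw=0x29003 flags P=1 W=1 U=0 S=0
  ⇒ fault: PROTECTION_VIOLATION  — 2 lookups

TLB: [["0x1C0D", "0x19"], ["0x2A1E", "0x15"]]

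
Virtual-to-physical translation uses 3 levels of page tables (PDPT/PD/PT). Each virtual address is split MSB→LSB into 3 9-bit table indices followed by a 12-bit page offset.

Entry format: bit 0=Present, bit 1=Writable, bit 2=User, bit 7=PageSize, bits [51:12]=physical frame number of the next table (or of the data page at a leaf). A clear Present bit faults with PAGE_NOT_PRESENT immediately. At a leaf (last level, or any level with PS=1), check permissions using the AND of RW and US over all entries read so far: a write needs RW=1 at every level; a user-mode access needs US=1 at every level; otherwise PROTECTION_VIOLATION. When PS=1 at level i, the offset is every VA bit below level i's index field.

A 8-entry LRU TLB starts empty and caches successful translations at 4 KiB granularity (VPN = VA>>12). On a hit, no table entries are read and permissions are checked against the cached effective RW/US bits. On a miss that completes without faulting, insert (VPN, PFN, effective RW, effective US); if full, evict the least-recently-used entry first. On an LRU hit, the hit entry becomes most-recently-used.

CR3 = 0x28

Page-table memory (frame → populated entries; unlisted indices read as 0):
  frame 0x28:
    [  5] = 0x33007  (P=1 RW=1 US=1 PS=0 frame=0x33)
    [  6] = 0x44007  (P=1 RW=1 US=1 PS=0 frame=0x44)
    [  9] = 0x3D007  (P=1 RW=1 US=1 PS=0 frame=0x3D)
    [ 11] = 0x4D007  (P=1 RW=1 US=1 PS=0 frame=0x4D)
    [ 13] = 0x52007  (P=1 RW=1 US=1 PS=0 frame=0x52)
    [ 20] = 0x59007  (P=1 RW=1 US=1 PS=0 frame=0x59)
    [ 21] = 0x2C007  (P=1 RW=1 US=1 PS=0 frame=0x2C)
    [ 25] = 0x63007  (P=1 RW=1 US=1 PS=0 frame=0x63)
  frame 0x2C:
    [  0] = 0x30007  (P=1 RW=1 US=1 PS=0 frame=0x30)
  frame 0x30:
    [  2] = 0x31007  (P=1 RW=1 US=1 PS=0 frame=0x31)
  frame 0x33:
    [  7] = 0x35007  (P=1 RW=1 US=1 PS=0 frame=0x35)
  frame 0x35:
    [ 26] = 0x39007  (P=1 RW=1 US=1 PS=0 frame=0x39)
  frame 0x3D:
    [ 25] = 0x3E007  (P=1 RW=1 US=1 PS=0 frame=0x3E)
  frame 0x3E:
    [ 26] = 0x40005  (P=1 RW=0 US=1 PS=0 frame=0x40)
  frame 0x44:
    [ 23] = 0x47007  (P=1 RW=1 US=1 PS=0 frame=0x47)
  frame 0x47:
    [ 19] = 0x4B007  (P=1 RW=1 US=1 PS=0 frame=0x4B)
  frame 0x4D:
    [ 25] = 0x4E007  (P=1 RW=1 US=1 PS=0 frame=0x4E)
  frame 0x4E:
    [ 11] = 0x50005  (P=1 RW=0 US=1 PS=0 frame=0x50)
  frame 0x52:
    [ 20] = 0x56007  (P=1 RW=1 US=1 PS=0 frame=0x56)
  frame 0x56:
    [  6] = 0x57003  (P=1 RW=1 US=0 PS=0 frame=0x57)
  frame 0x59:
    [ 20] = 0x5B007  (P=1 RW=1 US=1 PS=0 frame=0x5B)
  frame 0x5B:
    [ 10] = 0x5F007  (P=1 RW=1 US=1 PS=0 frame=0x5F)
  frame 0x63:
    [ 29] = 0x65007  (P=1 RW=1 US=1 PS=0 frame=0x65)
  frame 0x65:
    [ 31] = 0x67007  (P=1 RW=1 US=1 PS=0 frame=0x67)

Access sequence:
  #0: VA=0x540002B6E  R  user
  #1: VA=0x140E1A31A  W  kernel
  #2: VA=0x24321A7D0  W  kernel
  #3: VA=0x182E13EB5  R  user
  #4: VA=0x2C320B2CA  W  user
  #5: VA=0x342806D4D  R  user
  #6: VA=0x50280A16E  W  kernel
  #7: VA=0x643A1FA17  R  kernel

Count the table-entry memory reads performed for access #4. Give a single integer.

Per-access translation:
#0 VA=0x540002B6E (r,user):
  L0: frame=0x28 idx=21 entry=0x2C007 [P=1 RW=1 US=1 PS=0]
  L1: frame=0x2C idx=0 entry=0x30007 [P=1 RW=1 US=1 PS=0]
  L2: frame=0x30 idx=2 entry=0x31007 [P=1 RW=1 US=1 PS=0]
  ⇒ phys 0x31B6E  [3 reads]
#1 VA=0x140E1A31A (w,kernel):
  L0: frame=0x28 idx=5 entry=0x33007 [P=1 RW=1 US=1 PS=0]
  L1: frame=0x33 idx=7 entry=0x35007 [P=1 RW=1 US=1 PS=0]
  L2: frame=0x35 idx=26 entry=0x39007 [P=1 RW=1 US=1 PS=0]
  ⇒ phys 0x3931A  [3 reads]
#2 VA=0x24321A7D0 (w,kernel):
  L0: frame=0x28 idx=9 entry=0x3D007 [P=1 RW=1 US=1 PS=0]
  L1: frame=0x3D idx=25 entry=0x3E007 [P=1 RW=1 US=1 PS=0]
  L2: frame=0x3E idx=26 entry=0x40005 [P=1 RW=0 US=1 PS=0]
  ⇒ fault: PROTECTION_VIOLATION  — 3 lookups
#3 VA=0x182E13EB5 (r,user):
  L0: frame=0x28 idx=6 entry=0x44007 [P=1 RW=1 US=1 PS=0]
  L1: frame=0x44 idx=23 entry=0x47007 [P=1 RW=1 US=1 PS=0]
  L2: frame=0x47 idx=19 entry=0x4B007 [P=1 RW=1 US=1 PS=0]
  ⇒ phys 0x4BEB5  [3 reads]
#4 VA=0x2C320B2CA (w,user):
  L0: frame=0x28 idx=11 entry=0x4D007 [P=1 RW=1 US=1 PS=0]
  L1: frame=0x4D idx=25 entry=0x4E007 [P=1 RW=1 US=1 PS=0]
  L2: frame=0x4E idx=11 entry=0x50005 [P=1 RW=0 US=1 PS=0]
  ⇒ fault: PROTECTION_VIOLATION  — 3 lookups
#5 VA=0x342806D4D (r,user):
  L0: frame=0x28 idx=13 entry=0x52007 [P=1 RW=1 US=1 PS=0]
  L1: frame=0x52 idx=20 entry=0x56007 [P=1 RW=1 US=1 PS=0]
  L2: frame=0x56 idx=6 entry=0x57003 [P=1 RW=1 US=0 PS=0]
  ⇒ fault: PROTECTION_VIOLATION  — 3 lookups
#6 VA=0x50280A16E (w,kernel):
  L0: frame=0x28 idx=20 entry=0x59007 [P=1 RW=1 US=1 PS=0]
  L1: frame=0x59 idx=20 entry=0x5B007 [P=1 RW=1 US=1 PS=0]
  L2: frame=0x5B idx=10 entry=0x5F007 [P=1 RW=1 US=1 PS=0]
  ⇒ phys 0x5F16E  [3 reads]
#7 VA=0x643A1FA17 (r,kernel):
  L0: frame=0x28 idx=25 entry=0x63007 [P=1 RW=1 US=1 PS=0]
  L1: frame=0x63 idx=29 entry=0x65007 [P=1 RW=1 US=1 PS=0]
  L2: frame=0x65 idx=31 entry=0x67007 [P=1 RW=1 US=1 PS=0]
  ⇒ phys 0x67A17  [3 reads]

Entries read for #4: 3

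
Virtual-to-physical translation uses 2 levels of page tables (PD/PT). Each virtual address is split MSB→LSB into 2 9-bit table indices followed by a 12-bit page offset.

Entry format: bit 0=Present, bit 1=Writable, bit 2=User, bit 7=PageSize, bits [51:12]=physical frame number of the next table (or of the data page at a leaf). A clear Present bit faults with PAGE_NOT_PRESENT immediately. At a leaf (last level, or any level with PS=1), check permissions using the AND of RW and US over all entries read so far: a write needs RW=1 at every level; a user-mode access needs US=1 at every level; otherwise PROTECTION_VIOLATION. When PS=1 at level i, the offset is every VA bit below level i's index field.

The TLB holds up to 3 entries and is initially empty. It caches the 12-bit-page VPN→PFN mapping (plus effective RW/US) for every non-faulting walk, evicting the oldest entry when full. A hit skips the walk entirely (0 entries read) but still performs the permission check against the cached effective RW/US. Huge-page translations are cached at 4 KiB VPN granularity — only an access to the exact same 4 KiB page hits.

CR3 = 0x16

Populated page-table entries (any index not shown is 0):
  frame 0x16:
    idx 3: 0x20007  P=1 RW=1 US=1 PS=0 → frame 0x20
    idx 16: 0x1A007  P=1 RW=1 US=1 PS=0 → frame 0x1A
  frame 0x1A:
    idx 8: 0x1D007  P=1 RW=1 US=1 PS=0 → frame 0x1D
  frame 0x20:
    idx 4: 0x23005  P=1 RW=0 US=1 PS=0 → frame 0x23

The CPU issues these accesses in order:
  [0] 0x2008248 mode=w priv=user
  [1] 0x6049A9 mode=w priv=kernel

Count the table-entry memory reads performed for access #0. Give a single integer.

Trace:
#0 VA=0x2008248 (w,user):
  lvl0: tbl 0x16, slot 16 ⇒ 0x1A007 (P1/RW1/US1/PS0)
  lvl1: tbl 0x1A, slot 8 ⇒ 0x1D007 (P1/RW1/US1/PS0)
  ✓ 0x1D248  — 2 lookups
#1 VA=0x6049A9 (w,kernel):
  lvl0: tbl 0x16, slot 3 ⇒ 0x20007 (P1/RW1/US1/PS0)
  lvl1: tbl 0x20, slot 4 ⇒ 0x23005 (P1/RW0/US1/PS0)
  ✗ PROTECTION_VIOLATION  [2 reads]

Entries read for #0: 2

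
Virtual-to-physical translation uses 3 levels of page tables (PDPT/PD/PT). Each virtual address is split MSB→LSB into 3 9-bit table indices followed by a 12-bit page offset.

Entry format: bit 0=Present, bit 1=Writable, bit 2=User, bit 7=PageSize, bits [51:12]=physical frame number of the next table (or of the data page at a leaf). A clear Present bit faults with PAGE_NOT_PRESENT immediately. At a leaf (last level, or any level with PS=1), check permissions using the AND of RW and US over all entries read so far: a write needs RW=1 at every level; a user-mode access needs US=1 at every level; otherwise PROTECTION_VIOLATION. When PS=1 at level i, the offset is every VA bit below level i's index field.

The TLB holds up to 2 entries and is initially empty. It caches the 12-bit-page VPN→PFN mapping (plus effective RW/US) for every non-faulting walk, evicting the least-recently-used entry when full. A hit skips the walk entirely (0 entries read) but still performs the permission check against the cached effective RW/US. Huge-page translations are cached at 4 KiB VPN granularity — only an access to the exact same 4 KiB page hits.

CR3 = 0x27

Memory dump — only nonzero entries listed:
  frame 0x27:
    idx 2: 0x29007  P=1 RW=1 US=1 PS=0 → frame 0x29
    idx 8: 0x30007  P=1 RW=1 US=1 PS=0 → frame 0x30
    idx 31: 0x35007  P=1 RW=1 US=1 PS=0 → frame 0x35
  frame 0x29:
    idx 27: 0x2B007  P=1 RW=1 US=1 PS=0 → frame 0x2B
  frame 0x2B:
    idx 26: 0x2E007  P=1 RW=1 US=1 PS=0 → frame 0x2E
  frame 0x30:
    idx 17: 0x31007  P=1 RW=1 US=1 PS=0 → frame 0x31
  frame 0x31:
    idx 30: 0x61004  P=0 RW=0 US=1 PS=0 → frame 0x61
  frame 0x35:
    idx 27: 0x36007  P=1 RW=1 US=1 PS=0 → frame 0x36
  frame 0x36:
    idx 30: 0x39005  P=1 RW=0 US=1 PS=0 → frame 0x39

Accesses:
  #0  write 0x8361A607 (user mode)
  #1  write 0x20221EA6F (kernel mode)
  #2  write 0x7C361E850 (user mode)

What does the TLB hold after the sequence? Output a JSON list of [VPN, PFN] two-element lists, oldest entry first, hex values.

Per-access translation:
#0 VA=0x8361A607 (w,user):
  L0 @0x27[2] → 0x29007  P=1,RW=1,US=1,PS=0
  L1 @0x29[27] → 0x2B007  P=1,RW=1,US=1,PS=0
  L2 @0x2B[26] → 0x2E007  P=1,RW=1,US=1,PS=0
  → PA=0x2E607  (3 entries read)
#1 VA=0x20221EA6F (w,kernel):
  L0 @0x27[8] → 0x30007  P=1,RW=1,US=1,PS=0
  L1 @0x30[17] → 0x31007  P=1,RW=1,US=1,PS=0
  L2 @0x31[30] → 0x61004  P=0,RW=0,US=1,PS=0
  ✗ PAGE_NOT_PRESENT  [3 reads]
#2 VA=0x7C361E850 (w,user):
  L0 @0x27[31] → 0x35007  P=1,RW=1,US=1,PS=0
  L1 @0x35[27] → 0x36007  P=1,RW=1,US=1,PS=0
  L2 @0x36[30] → 0x39005  P=1,RW=0,US=1,PS=0
  ✗ PROTECTION_VIOLATION  [3 reads]

TLB: [["0x8361A", "0x2E"]]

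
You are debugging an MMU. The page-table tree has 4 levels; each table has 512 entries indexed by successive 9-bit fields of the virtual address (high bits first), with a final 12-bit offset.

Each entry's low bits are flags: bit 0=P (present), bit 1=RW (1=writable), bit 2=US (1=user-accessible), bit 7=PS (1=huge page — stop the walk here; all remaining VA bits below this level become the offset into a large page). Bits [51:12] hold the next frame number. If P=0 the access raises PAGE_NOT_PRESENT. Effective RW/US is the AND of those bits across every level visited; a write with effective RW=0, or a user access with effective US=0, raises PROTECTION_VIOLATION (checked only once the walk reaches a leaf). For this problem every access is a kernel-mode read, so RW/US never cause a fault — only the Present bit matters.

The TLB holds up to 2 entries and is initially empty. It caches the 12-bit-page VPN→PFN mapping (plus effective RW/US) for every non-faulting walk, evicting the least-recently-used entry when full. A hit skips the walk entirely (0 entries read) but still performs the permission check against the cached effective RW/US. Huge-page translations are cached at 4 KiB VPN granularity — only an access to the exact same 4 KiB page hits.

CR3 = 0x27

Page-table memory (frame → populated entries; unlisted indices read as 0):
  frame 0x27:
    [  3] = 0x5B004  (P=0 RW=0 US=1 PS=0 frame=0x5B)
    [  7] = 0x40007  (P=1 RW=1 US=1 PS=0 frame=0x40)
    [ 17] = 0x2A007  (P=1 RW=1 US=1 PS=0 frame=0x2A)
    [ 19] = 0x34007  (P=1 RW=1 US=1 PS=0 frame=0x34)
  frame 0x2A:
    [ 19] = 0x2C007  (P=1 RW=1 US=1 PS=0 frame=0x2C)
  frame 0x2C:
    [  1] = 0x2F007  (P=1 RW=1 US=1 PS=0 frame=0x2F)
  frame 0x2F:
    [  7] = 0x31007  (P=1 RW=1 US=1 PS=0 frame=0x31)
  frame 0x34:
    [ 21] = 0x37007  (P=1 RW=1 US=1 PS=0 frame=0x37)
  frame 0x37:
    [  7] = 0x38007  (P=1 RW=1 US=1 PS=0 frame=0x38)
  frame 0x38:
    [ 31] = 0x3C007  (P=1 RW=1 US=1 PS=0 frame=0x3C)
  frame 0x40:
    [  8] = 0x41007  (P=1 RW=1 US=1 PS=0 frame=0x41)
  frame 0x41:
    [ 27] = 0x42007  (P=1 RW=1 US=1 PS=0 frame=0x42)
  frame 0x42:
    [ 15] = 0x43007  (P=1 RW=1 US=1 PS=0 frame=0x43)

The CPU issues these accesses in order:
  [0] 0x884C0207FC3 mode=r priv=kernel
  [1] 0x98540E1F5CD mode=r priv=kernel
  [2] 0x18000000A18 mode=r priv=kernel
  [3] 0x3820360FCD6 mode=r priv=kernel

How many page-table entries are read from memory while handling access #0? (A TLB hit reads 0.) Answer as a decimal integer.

Walk each access:
#0 VA=0x884C0207FC3 (r,kernel):
  lvl0: tbl 0x27, slot 17 ⇒ 0x2A007 (P1/RW1/US1/PS0)
  lvl1: tbl 0x2A, slot 19 ⇒ 0x2C007 (P1/RW1/US1/PS0)
  lvl2: tbl 0x2C, slot 1 ⇒ 0x2F007 (P1/RW1/US1/PS0)
  lvl3: tbl 0x2F, slot 7 ⇒ 0x31007 (P1/RW1/US1/PS0)
  ✓ 0x31FC3  — 4 lookups
#1 VA=0x98540E1F5CD (r,kernel):
  lvl0: tbl 0x27, slot 19 ⇒ 0x34007 (P1/RW1/US1/PS0)
  lvl1: tbl 0x34, slot 21 ⇒ 0x37007 (P1/RW1/US1/PS0)
  lvl2: tbl 0x37, slot 7 ⇒ 0x38007 (P1/RW1/US1/PS0)
  lvl3: tbl 0x38, slot 31 ⇒ 0x3C007 (P1/RW1/US1/PS0)
  ✓ 0x3C5CD  — 4 lookups
#2 VA=0x18000000A18 (r,kernel):
  lvl0: tbl 0x27, slot 3 ⇒ 0x5B004 (P0/RW0/US1/PS0)
  ✗ PAGE_NOT_PRESENT  [1 reads]
#3 VA=0x3820360FCD6 (r,kernel):
  lvl0: tbl 0x27, slot 7 ⇒ 0x40007 (P1/RW1/US1/PS0)
  lvl1: tbl 0x40, slot 8 ⇒ 0x41007 (P1/RW1/US1/PS0)
  lvl2: tbl 0x41, slot 27 ⇒ 0x42007 (P1/RW1/US1/PS0)
  lvl3: tbl 0x42, slot 15 ⇒ 0x43007 (P1/RW1/US1/PS0)
  ✓ 0x43CD6  — 4 lookups

Entries read for #0: 4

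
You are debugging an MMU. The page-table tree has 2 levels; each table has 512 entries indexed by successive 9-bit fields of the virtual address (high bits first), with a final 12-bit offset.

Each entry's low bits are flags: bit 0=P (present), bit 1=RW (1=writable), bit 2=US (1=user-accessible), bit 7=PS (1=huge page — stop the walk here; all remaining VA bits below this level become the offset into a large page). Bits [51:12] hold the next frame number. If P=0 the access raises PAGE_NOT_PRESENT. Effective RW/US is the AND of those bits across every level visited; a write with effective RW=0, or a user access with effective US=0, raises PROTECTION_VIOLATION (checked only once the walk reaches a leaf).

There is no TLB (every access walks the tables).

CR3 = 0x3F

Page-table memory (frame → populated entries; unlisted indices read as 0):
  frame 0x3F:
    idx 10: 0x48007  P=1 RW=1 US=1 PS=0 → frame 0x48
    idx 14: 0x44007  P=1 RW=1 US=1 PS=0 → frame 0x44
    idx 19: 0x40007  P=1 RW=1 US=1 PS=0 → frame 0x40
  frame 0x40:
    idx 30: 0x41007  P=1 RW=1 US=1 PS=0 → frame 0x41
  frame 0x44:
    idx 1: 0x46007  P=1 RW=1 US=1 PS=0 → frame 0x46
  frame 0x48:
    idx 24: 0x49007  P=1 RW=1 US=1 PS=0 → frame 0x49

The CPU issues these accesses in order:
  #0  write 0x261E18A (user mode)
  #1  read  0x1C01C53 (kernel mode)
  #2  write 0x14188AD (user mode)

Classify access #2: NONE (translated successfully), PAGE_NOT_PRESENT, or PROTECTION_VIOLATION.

Per-access translation:
#0 VA=0x261E18A (w,user):
  lvl0: tbl 0x3F, slot 19 ⇒ 0x40007 (P1/RW1/US1/PS0)
  lvl1: tbl 0x40, slot 30 ⇒ 0x41007 (P1/RW1/US1/PS0)
  → PA=0x4118A  (2 entries read)
#1 VA=0x1C01C53 (r,kernel):
  lvl0: tbl 0x3F, slot 14 ⇒ 0x44007 (P1/RW1/US1/PS0)
  lvl1: tbl 0x44, slot 1 ⇒ 0x46007 (P1/RW1/US1/PS0)
  → PA=0x46C53  (2 entries read)
#2 VA=0x14188AD (w,user):
  lvl0: tbl 0x3F, slot 10 ⇒ 0x48007 (P1/RW1/US1/PS0)
  lvl1: tbl 0x48, slot 24 ⇒ 0x49007 (P1/RW1/US1/PS0)
  → PA=0x498AD  (2 entries read)

Access #2 fault: NONE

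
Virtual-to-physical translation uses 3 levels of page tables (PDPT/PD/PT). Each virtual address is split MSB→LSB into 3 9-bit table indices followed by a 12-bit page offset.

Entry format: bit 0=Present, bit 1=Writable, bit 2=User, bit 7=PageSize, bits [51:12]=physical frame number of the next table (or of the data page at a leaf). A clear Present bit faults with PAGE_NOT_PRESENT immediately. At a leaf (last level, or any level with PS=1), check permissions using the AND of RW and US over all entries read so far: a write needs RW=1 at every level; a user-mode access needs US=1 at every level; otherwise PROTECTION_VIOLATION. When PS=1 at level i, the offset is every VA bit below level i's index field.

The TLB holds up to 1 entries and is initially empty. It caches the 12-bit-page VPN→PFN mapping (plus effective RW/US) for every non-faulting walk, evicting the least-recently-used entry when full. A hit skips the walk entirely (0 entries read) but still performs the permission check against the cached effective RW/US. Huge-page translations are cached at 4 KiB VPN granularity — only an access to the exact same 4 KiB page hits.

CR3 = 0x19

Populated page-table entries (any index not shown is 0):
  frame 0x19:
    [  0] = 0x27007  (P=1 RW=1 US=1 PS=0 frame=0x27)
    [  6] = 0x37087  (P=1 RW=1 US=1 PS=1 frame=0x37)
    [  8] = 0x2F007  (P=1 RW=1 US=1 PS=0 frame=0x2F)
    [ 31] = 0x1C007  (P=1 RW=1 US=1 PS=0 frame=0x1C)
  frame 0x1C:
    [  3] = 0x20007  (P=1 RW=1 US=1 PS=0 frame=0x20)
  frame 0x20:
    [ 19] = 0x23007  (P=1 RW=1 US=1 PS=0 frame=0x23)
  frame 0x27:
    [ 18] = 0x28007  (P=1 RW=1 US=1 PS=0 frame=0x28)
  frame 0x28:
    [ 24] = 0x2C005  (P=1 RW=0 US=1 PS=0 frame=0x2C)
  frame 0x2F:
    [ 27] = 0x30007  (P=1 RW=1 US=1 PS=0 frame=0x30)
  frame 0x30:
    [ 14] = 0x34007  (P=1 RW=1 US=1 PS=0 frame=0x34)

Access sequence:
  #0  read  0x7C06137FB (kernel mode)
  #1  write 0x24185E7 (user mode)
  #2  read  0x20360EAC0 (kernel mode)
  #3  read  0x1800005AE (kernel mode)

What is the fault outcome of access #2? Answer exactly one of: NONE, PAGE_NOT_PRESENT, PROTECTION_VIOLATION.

Trace:
#0 VA=0x7C06137FB (r,kernel):
  L0: frame=0x19 idx=31 entry=0x1C007 [P=1 RW=1 US=1 PS=0]
  L1: frame=0x1C idx=3 entry=0x20007 [P=1 RW=1 US=1 PS=0]
  L2: frame=0x20 idx=19 entry=0x23007 [P=1 RW=1 US=1 PS=0]
  ⇒ phys 0x237FB  [3 reads]
#1 VA=0x24185E7 (w,user):
  L0: frame=0x19 idx=0 entry=0x27007 [P=1 RW=1 US=1 PS=0]
  L1: frame=0x27 idx=18 entry=0x28007 [P=1 RW=1 US=1 PS=0]
  L2: frame=0x28 idx=24 entry=0x2C005 [P=1 RW=0 US=1 PS=0]
  ⇒ fault: PROTECTION_VIOLATION  — 3 lookups
#2 VA=0x20360EAC0 (r,kernel):
  L0: frame=0x19 idx=8 entry=0x2F007 [P=1 RW=1 US=1 PS=0]
  L1: frame=0x2F idx=27 entry=0x30007 [P=1 RW=1 US=1 PS=0]
  L2: frame=0x30 idx=14 entry=0x34007 [P=1 RW=1 US=1 PS=0]
  ⇒ phys 0x34AC0  [3 reads]
#3 VA=0x1800005AE (r,kernel):
  L0: frame=0x19 idx=6 entry=0x37087 [P=1 RW=1 US=1 PS=1]
  ⇒ phys 0x375AE (huge @L0)  [1 reads]

Access #2 fault: NONE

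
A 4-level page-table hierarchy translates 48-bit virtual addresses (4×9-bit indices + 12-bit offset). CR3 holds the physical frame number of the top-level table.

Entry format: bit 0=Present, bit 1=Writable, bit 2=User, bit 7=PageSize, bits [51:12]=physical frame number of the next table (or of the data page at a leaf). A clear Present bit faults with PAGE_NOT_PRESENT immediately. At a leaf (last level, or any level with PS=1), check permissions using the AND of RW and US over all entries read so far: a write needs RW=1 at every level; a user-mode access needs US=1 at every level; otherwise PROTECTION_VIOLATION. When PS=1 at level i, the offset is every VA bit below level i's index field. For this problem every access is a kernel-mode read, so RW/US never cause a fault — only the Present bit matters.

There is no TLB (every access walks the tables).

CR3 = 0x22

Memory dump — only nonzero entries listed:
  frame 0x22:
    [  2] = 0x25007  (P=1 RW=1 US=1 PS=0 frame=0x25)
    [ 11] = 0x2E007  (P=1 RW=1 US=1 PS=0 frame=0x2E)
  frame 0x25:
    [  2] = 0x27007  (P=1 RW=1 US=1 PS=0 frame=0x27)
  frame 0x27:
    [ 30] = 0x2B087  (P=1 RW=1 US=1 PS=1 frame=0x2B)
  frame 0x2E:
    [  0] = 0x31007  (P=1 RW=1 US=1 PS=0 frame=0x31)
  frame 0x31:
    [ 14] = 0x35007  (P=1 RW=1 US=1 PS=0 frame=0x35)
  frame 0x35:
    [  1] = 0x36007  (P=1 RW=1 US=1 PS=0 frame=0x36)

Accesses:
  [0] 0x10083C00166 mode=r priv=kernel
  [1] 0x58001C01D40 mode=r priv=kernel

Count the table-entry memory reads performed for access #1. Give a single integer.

Walk each access:
#0 VA=0x10083C00166 (r,kernel):
  lvl0: tbl 0x22, slot 2 ⇒ 0x25007 (P1/RW1/US1/PS0)
  lvl1: tbl 0x25, slot 2 ⇒ 0x27007 (P1/RW1/US1/PS0)
  lvl2: tbl 0x27, slot 30 ⇒ 0x2B087 (P1/RW1/US1/PS1)
  ⇒ phys 0x2B166 (huge @L2)  [3 reads]
#1 VA=0x58001C01D40 (r,kernel):
  lvl0: tbl 0x22, slot 11 ⇒ 0x2E007 (P1/RW1/US1/PS0)
  lvl1: tbl 0x2E, slot 0 ⇒ 0x31007 (P1/RW1/US1/PS0)
  lvl2: tbl 0x31, slot 14 ⇒ 0x35007 (P1/RW1/US1/PS0)
  lvl3: tbl 0x35, slot 1 ⇒ 0x36007 (P1/RW1/US1/PS0)
  ⇒ phys 0x36D40  [4 reads]

Entries read for #1: 4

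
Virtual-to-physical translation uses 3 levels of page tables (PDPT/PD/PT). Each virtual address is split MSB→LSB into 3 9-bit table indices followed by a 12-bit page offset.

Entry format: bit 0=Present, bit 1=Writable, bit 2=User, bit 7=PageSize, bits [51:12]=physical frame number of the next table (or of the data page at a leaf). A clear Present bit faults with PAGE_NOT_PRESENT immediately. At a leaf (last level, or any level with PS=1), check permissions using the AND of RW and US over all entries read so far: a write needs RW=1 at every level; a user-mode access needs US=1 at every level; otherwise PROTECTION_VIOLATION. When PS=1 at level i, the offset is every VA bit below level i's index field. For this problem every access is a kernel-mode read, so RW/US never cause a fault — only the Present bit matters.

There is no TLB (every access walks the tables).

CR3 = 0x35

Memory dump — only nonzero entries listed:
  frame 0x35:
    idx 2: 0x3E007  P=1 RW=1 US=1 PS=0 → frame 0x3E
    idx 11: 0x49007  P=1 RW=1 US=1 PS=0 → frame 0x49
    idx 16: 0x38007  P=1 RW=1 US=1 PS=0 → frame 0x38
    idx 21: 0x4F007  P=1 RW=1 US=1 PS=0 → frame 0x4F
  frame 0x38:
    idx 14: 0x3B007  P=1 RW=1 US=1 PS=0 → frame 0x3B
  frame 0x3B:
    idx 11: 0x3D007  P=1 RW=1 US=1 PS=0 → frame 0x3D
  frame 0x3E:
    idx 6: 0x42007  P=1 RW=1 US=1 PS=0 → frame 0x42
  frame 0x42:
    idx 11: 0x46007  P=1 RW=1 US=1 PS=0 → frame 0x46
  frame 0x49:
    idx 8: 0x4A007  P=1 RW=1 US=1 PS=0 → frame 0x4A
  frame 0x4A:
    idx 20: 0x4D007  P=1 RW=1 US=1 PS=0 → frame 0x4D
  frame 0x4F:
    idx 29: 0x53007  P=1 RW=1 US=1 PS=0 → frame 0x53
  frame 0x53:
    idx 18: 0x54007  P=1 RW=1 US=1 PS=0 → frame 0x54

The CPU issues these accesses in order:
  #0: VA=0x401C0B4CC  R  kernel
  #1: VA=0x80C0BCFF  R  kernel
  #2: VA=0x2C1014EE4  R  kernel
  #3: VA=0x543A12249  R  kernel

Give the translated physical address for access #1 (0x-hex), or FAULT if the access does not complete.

Per-access translation:
#0 VA=0x401C0B4CC (r,kernel):
  L0: frame=0x35 idx=16 entry=0x38007 [P=1 RW=1 US=1 PS=0]
  L1: frame=0x38 idx=14 entry=0x3B007 [P=1 RW=1 US=1 PS=0]
  L2: frame=0x3B idx=11 entry=0x3D007 [P=1 RW=1 US=1 PS=0]
  → PA=0x3D4CC  (3 entries read)
#1 VA=0x80C0BCFF (r,kernel):
  L0: frame=0x35 idx=2 entry=0x3E007 [P=1 RW=1 US=1 PS=0]
  L1: frame=0x3E idx=6 entry=0x42007 [P=1 RW=1 US=1 PS=0]
  L2: frame=0x42 idx=11 entry=0x46007 [P=1 RW=1 US=1 PS=0]
  → PA=0x46CFF  (3 entries read)
#2 VA=0x2C1014EE4 (r,kernel):
  L0: frame=0x35 idx=11 entry=0x49007 [P=1 RW=1 US=1 PS=0]
  L1: frame=0x49 idx=8 entry=0x4A007 [P=1 RW=1 US=1 PS=0]
  L2: frame=0x4A idx=20 entry=0x4D007 [P=1 RW=1 US=1 PS=0]
  → PA=0x4DEE4  (3 entries read)
#3 VA=0x543A12249 (r,kernel):
  L0: frame=0x35 idx=21 entry=0x4F007 [P=1 RW=1 US=1 PS=0]
  L1: frame=0x4F idx=29 entry=0x53007 [P=1 RW=1 US=1 PS=0]
  L2: frame=0x53 idx=18 entry=0x54007 [P=1 RW=1 US=1 PS=0]
  → PA=0x54249  (3 entries read)

Access #1 PA: 0x46CFF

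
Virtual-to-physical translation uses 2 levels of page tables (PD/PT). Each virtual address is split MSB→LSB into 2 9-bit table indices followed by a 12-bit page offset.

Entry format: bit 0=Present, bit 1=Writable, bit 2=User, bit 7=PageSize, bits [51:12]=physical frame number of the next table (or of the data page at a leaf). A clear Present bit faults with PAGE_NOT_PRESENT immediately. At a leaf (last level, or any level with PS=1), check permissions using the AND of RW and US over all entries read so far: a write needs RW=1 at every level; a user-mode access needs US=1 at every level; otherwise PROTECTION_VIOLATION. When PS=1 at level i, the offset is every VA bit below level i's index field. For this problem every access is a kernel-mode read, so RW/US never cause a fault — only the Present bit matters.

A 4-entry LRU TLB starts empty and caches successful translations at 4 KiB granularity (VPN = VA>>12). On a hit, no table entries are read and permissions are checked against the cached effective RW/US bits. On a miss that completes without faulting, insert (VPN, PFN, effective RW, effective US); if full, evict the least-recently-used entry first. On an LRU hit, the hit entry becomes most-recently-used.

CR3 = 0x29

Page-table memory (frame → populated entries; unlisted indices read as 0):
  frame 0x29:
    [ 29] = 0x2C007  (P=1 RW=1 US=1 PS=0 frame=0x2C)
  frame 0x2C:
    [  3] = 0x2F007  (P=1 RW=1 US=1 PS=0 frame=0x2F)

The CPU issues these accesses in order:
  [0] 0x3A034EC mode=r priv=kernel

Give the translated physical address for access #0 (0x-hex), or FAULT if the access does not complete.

Walk each access:
#0 VA=0x3A034EC (r,kernel):
  L0 @0x29[29] → 0x2C007  P=1,RW=1,US=1,PS=0
  L1 @0x2C[3] → 0x2F007  P=1,RW=1,US=1,PS=0
  ✓ 0x2F4EC  — 2 lookups

Access #0 PA: 0x2F4EC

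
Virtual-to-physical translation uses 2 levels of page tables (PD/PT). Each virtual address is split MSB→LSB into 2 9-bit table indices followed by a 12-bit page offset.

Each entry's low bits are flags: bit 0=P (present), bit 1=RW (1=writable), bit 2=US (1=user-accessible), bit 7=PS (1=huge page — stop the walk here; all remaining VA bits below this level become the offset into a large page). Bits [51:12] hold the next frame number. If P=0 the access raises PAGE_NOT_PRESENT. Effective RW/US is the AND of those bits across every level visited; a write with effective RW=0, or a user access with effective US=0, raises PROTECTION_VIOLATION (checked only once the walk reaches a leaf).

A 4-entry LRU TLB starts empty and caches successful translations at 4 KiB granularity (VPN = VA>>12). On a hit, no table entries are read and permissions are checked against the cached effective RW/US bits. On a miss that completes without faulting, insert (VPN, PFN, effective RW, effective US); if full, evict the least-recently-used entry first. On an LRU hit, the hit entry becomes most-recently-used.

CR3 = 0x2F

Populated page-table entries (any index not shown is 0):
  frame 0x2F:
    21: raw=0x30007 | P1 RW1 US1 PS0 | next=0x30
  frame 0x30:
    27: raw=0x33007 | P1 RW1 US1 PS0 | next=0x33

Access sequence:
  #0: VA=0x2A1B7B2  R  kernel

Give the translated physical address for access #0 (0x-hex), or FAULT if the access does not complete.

Walk each access:
#0 VA=0x2A1B7B2 (r,kernel):
  L0 @0x2F[21] → 0x30007  P=1,RW=1,US=1,PS=0
  L1 @0x30[27] → 0x33007  P=1,RW=1,US=1,PS=0
  → PA=0x337B2  (2 entries read)

Access #0 PA: 0x337B2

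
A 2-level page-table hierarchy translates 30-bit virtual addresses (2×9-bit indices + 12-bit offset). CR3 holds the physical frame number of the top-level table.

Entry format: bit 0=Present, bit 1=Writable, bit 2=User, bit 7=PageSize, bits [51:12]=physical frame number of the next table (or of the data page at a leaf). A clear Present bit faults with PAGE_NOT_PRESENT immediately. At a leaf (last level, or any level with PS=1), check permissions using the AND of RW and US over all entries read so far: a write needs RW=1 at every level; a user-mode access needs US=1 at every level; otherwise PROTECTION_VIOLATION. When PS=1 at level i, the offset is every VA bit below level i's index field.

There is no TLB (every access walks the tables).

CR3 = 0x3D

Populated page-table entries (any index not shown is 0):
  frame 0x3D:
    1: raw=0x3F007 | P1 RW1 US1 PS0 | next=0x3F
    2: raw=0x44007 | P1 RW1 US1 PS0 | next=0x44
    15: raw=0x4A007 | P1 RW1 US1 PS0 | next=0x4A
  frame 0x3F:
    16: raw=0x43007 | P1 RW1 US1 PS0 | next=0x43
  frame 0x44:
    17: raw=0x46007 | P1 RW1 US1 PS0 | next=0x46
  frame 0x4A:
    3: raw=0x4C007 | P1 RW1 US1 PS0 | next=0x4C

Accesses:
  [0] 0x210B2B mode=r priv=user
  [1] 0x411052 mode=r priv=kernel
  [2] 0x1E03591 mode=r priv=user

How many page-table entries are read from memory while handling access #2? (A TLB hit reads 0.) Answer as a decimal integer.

Per-access translation:
#0 VA=0x210B2B (r,user):
  lvl0: tbl 0x3D, slot 1 ⇒ 0x3F007 (P1/RW1/US1/PS0)
  lvl1: tbl 0x3F, slot 16 ⇒ 0x43007 (P1/RW1/US1/PS0)
  → PA=0x43B2B  (2 entries read)
#1 VA=0x411052 (r,kernel):
  lvl0: tbl 0x3D, slot 2 ⇒ 0x44007 (P1/RW1/US1/PS0)
  lvl1: tbl 0x44, slot 17 ⇒ 0x46007 (P1/RW1/US1/PS0)
  → PA=0x46052  (2 entries read)
#2 VA=0x1E03591 (r,user):
  lvl0: tbl 0x3D, slot 15 ⇒ 0x4A007 (P1/RW1/US1/PS0)
  lvl1: tbl 0x4A, slot 3 ⇒ 0x4C007 (P1/RW1/US1/PS0)
  → PA=0x4C591  (2 entries read)

Entries read for #2: 2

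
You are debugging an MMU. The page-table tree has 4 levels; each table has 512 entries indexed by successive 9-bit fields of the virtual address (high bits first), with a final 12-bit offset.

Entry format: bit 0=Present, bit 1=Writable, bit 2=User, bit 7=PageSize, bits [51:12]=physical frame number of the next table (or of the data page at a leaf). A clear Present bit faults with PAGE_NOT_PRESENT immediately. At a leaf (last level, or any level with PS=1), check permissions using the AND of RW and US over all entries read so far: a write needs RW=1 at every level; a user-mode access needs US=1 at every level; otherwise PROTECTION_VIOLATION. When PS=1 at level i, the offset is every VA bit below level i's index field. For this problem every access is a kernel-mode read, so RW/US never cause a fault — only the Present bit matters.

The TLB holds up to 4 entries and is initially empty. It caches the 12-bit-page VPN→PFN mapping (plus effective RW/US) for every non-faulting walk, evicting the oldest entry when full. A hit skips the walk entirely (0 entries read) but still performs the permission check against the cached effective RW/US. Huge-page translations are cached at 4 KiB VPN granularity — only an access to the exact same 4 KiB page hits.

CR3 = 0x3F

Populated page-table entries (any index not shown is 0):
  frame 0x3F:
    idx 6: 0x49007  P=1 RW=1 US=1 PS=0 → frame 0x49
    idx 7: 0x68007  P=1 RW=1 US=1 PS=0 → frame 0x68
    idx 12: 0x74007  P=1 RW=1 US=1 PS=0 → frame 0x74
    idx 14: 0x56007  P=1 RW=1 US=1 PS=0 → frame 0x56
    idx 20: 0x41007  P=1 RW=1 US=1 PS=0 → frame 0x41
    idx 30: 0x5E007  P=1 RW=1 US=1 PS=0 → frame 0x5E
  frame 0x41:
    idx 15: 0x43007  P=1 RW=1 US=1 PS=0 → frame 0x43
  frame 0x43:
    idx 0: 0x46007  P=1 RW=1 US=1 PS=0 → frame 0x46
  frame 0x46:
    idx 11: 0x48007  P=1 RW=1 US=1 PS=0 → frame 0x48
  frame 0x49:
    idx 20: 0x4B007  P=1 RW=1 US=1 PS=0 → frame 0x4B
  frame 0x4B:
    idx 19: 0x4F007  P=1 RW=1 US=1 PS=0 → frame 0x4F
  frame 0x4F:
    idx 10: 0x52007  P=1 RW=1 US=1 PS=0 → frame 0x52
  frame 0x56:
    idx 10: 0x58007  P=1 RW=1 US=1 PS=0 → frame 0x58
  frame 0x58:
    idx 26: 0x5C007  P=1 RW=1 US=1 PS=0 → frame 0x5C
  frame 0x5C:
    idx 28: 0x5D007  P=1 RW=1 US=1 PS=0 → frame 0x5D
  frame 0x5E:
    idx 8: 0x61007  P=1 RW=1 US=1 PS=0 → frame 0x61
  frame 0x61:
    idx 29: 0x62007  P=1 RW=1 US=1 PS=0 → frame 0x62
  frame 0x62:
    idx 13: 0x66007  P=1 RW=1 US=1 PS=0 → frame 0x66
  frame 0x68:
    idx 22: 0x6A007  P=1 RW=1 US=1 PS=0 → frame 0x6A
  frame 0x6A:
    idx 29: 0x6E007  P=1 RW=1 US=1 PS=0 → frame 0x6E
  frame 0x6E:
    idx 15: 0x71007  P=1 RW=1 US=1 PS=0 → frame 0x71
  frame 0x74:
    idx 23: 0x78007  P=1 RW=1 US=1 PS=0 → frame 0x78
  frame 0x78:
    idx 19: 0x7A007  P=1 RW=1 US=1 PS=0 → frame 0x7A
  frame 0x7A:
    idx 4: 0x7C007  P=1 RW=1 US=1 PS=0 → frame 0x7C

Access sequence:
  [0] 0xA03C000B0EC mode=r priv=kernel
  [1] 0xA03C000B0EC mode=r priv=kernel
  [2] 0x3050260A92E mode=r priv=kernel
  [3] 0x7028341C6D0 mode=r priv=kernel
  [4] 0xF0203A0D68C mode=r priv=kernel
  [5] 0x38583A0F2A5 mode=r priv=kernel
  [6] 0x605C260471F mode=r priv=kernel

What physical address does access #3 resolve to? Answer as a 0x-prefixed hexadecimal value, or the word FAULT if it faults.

Walk each access:
#0 VA=0xA03C000B0EC (r,kernel):
  L0: frame=0x3F idx=20 entry=0x41007 [P=1 RW=1 US=1 PS=0]
  L1: frame=0x41 idx=15 entry=0x43007 [P=1 RW=1 US=1 PS=0]
  L2: frame=0x43 idx=0 entry=0x46007 [P=1 RW=1 US=1 PS=0]
  L3: frame=0x46 idx=11 entry=0x48007 [P=1 RW=1 US=1 PS=0]
  → PA=0x480EC  (4 entries read)
#1 VA=0xA03C000B0EC (r,kernel):
  TLB hit vpn=0xA03C000B → PA=0x480EC
#2 VA=0x3050260A92E (r,kernel):
  L0: frame=0x3F idx=6 entry=0x49007 [P=1 RW=1 US=1 PS=0]
  L1: frame=0x49 idx=20 entry=0x4B007 [P=1 RW=1 US=1 PS=0]
  L2: frame=0x4B idx=19 entry=0x4F007 [P=1 RW=1 US=1 PS=0]
  L3: frame=0x4F idx=10 entry=0x52007 [P=1 RW=1 US=1 PS=0]
  → PA=0x5292E  (4 entries read)
#3 VA=0x7028341C6D0 (r,kernel):
  L0: frame=0x3F idx=14 entry=0x56007 [P=1 RW=1 US=1 PS=0]
  L1: frame=0x56 idx=10 entry=0x58007 [P=1 RW=1 US=1 PS=0]
  L2: frame=0x58 idx=26 entry=0x5C007 [P=1 RW=1 US=1 PS=0]
  L3: frame=0x5C idx=28 entry=0x5D007 [P=1 RW=1 US=1 PS=0]
  → PA=0x5D6D0  (4 entries read)
#4 VA=0xF0203A0D68C (r,kernel):
  L0: frame=0x3F idx=30 entry=0x5E007 [P=1 RW=1 US=1 PS=0]
  L1: frame=0x5E idx=8 entry=0x61007 [P=1 RW=1 US=1 PS=0]
  L2: frame=0x61 idx=29 entry=0x62007 [P=1 RW=1 US=1 PS=0]
  L3: frame=0x62 idx=13 entry=0x66007 [P=1 RW=1 US=1 PS=0]
  → PA=0x6668C  (4 entries read)
#5 VA=0x38583A0F2A5 (r,kernel):
  L0: frame=0x3F idx=7 entry=0x68007 [P=1 RW=1 US=1 PS=0]
  L1: frame=0x68 idx=22 entry=0x6A007 [P=1 RW=1 US=1 PS=0]
  L2: frame=0x6A idx=29 entry=0x6E007 [P=1 RW=1 US=1 PS=0]
  L3: frame=0x6E idx=15 entry=0x71007 [P=1 RW=1 US=1 PS=0]
  → PA=0x712A5  (4 entries read)
#6 VA=0x605C260471F (r,kernel):
  L0: frame=0x3F idx=12 entry=0x74007 [P=1 RW=1 US=1 PS=0]
  L1: frame=0x74 idx=23 entry=0x78007 [P=1 RW=1 US=1 PS=0]
  L2: frame=0x78 idx=19 entry=0x7A007 [P=1 RW=1 US=1 PS=0]
  L3: frame=0x7A idx=4 entry=0x7C007 [P=1 RW=1 US=1 PS=0]
  → PA=0x7C71F  (4 entries read)

Access #3 PA: 0x5D6D0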